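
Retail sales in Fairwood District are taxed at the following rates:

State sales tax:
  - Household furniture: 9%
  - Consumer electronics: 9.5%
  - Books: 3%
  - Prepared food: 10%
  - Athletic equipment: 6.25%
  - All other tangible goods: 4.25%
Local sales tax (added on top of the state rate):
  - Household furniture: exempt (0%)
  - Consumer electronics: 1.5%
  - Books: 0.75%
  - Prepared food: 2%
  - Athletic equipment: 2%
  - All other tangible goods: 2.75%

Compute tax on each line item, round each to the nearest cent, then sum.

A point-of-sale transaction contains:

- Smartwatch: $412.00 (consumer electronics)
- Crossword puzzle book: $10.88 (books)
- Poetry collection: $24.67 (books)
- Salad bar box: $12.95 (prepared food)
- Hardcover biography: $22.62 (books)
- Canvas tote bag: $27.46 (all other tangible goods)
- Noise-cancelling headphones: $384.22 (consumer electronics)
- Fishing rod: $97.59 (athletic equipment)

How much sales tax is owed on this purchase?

Smartwatch $412.00: consumer electronics → 9.5% + 1.5% local = 11% → $45.32
Crossword puzzle book $10.88: books → 3% + 0.75% local = 3.75% → $0.41
Poetry collection $24.67: books → 3% + 0.75% local = 3.75% → $0.93
Salad bar box $12.95: prepared food → 10% + 2% local = 12% → $1.55
Hardcover biography $22.62: books → 3% + 0.75% local = 3.75% → $0.85
Canvas tote bag $27.46: all other tangible goods → 4.25% + 2.75% local = 7% → $1.92
Noise-cancelling headphones $384.22: consumer electronics → 9.5% + 1.5% local = 11% → $42.26
Fishing rod $97.59: athletic equipment → 6.25% + 2% local = 8.25% → $8.05
Total tax = $45.32 + $0.41 + $0.93 + $1.55 + $0.85 + $1.92 + $42.26 + $8.05 = $101.29

$101.29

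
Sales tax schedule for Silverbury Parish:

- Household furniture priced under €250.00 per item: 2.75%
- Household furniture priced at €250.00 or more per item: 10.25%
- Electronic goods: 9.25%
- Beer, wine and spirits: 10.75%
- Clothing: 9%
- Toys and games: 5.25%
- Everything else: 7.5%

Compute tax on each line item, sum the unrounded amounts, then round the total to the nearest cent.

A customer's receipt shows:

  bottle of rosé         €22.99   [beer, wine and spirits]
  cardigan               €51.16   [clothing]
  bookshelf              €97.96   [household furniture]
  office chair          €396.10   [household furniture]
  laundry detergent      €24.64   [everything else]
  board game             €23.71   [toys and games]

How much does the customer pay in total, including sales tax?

Bottle of rosé €22.99: beer, wine and spirits → 10.75% → €2.471425
Cardigan €51.16: clothing → 9% → €4.6044
Bookshelf €97.96: household furniture, under €250.00 → 2.75% → €2.6939
Office chair €396.10: household furniture, €250.00 or more → 10.25% → €40.60025
Laundry detergent €24.64: everything else → 7.5% → €1.848
Board game €23.71: toys and games → 5.25% → €1.244775
Subtotal = €616.56; unrounded tax = €53.46275 → €53.46; total due = €670.02

€670.02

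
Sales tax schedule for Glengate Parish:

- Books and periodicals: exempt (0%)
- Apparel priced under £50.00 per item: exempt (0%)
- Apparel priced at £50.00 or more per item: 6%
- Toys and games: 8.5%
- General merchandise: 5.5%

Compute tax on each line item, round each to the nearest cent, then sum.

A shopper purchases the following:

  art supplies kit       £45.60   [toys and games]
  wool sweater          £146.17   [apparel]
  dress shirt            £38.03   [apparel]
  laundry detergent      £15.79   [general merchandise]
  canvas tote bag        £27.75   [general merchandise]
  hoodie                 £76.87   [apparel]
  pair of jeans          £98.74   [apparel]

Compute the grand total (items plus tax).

Art supplies kit £45.60: toys and games → 8.5% → £3.88
Wool sweater £146.17: apparel, £50.00 or more → 6% → £8.77
Dress shirt £38.03: apparel, under £50.00 → 0% → £0.00
Laundry detergent £15.79: general merchandise → 5.5% → £0.87
Canvas tote bag £27.75: general merchandise → 5.5% → £1.53
Hoodie £76.87: apparel, £50.00 or more → 6% → £4.61
Pair of jeans £98.74: apparel, £50.00 or more → 6% → £5.92
Subtotal = £448.95; tax = £25.58; total due = £474.53

£474.53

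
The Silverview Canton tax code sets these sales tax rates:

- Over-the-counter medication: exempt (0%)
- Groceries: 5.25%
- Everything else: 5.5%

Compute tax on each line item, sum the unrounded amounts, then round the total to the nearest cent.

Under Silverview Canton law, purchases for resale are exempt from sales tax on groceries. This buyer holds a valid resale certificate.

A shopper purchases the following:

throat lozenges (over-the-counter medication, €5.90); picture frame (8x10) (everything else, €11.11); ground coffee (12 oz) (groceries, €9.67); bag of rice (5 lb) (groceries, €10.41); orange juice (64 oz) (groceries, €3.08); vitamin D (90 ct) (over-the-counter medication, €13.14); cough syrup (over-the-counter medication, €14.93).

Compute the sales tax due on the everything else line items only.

€0.61

Picture frame (8x10) €11.11: everything else → 5.5% → €0.61105
Tax on everything else: unrounded sum = €0.61105 → €0.61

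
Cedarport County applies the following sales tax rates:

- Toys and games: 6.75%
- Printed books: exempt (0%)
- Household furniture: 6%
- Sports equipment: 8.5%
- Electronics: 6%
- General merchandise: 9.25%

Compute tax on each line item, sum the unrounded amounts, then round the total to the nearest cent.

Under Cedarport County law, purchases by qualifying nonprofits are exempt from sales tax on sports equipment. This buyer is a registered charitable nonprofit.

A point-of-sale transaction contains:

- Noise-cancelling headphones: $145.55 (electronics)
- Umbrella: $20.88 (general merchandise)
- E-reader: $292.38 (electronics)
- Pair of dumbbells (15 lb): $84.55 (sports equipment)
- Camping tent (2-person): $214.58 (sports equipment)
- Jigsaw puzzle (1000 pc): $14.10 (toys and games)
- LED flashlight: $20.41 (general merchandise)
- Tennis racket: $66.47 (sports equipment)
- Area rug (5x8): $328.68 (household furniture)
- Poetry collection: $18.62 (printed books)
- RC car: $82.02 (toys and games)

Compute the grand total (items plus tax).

Noise-cancelling headphones $145.55: electronics → 6% → $8.733
Umbrella $20.88: general merchandise → 9.25% → $1.9314
E-reader $292.38: electronics → 6% → $17.5428
Pair of dumbbells (15 lb) $84.55: sports equipment, buyer-exempt → 0% → $0.00
Camping tent (2-person) $214.58: sports equipment, buyer-exempt → 0% → $0.00
Jigsaw puzzle (1000 pc) $14.10: toys and games → 6.75% → $0.95175
LED flashlight $20.41: general merchandise → 9.25% → $1.887925
Tennis racket $66.47: sports equipment, buyer-exempt → 0% → $0.00
Area rug (5x8) $328.68: household furniture → 6% → $19.7208
Poetry collection $18.62: printed books → 0% → $0.00
RC car $82.02: toys and games → 6.75% → $5.53635
Subtotal = $1288.24; unrounded tax = $56.304025 → $56.30; total due = $1344.54

$1344.54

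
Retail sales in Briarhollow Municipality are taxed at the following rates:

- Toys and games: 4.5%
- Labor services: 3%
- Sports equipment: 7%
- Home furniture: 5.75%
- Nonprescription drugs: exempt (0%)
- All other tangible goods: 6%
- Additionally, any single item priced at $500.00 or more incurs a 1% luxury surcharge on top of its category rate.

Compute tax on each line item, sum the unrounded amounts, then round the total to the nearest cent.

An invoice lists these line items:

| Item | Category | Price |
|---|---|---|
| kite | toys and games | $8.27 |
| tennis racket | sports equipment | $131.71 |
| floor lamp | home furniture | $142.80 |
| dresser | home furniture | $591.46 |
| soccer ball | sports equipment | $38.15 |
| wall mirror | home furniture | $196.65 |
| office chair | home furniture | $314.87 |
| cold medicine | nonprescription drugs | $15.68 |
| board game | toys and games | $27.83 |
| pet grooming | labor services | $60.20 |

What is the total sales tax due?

Kite $8.27: toys and games → 4.5% → $0.37215
Tennis racket $131.71: sports equipment → 7% → $9.2197
Floor lamp $142.80: home furniture → 5.75% → $8.211
Dresser $591.46: home furniture → 5.75% + 1% surcharge = 6.75% → $39.92355
Soccer ball $38.15: sports equipment → 7% → $2.6705
Wall mirror $196.65: home furniture → 5.75% → $11.307375
Office chair $314.87: home furniture → 5.75% → $18.105025
Cold medicine $15.68: nonprescription drugs → 0% → $0.00
Board game $27.83: toys and games → 4.5% → $1.25235
Pet grooming $60.20: labor services → 3% → $1.806
Unrounded tax sum = $92.86765 → $92.87

$92.87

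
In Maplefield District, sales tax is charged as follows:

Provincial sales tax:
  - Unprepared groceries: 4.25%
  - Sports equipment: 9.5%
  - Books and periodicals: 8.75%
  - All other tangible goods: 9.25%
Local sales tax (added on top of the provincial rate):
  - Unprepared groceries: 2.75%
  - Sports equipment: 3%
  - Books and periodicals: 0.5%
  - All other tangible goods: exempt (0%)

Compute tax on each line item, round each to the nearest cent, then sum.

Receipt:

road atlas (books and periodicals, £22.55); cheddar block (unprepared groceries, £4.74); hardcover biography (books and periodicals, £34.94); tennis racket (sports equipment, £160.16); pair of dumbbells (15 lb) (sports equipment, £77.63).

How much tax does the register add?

Road atlas £22.55: books and periodicals → 8.75% + 0.5% local = 9.25% → £2.09
Cheddar block £4.74: unprepared groceries → 4.25% + 2.75% local = 7% → £0.33
Hardcover biography £34.94: books and periodicals → 8.75% + 0.5% local = 9.25% → £3.23
Tennis racket £160.16: sports equipment → 9.5% + 3% local = 12.5% → £20.02
Pair of dumbbells (15 lb) £77.63: sports equipment → 9.5% + 3% local = 12.5% → £9.70
Total tax = £2.09 + £0.33 + £3.23 + £20.02 + £9.70 = £35.37

£35.37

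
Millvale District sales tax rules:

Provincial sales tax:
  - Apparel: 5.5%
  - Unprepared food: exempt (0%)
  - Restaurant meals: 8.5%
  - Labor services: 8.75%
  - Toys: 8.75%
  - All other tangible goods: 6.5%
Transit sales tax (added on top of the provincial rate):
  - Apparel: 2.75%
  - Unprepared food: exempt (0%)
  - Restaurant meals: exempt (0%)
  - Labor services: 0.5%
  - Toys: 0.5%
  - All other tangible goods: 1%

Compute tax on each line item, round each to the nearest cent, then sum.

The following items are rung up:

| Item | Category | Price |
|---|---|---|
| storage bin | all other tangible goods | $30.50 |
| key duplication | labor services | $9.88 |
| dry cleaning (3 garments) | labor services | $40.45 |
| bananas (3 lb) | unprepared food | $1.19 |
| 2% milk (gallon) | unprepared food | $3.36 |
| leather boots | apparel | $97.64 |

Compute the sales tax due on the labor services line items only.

Key duplication $9.88: labor services → 8.75% + 0.5% transit = 9.25% → $0.91
Dry cleaning (3 garments) $40.45: labor services → 8.75% + 0.5% transit = 9.25% → $3.74
Tax on labor services = $0.91 + $3.74 = $4.65

$4.65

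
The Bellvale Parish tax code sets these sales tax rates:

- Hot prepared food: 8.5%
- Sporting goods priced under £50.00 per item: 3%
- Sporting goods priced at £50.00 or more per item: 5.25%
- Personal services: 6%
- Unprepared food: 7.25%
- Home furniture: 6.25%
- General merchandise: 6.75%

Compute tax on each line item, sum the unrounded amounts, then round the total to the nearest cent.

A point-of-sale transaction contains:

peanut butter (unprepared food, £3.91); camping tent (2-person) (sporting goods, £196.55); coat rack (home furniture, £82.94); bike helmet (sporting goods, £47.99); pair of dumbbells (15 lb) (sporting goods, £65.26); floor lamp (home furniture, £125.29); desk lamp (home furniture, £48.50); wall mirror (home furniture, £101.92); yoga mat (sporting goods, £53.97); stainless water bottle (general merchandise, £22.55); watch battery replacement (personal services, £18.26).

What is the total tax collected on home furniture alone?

£22.42

Coat rack £82.94: home furniture → 6.25% → £5.18375
Floor lamp £125.29: home furniture → 6.25% → £7.830625
Desk lamp £48.50: home furniture → 6.25% → £3.03125
Wall mirror £101.92: home furniture → 6.25% → £6.37
Tax on home furniture: unrounded sum = £22.415625 → £22.42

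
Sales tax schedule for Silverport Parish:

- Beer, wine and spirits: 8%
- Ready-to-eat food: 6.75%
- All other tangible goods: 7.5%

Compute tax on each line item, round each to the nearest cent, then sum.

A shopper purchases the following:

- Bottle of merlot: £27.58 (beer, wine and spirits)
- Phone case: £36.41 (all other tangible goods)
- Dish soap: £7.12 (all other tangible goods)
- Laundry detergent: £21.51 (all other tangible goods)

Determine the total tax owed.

Bottle of merlot £27.58: beer, wine and spirits → 8% → £2.21
Phone case £36.41: all other tangible goods → 7.5% → £2.73
Dish soap £7.12: all other tangible goods → 7.5% → £0.53
Laundry detergent £21.51: all other tangible goods → 7.5% → £1.61
Total tax = £2.21 + £2.73 + £0.53 + £1.61 = £7.08

£7.08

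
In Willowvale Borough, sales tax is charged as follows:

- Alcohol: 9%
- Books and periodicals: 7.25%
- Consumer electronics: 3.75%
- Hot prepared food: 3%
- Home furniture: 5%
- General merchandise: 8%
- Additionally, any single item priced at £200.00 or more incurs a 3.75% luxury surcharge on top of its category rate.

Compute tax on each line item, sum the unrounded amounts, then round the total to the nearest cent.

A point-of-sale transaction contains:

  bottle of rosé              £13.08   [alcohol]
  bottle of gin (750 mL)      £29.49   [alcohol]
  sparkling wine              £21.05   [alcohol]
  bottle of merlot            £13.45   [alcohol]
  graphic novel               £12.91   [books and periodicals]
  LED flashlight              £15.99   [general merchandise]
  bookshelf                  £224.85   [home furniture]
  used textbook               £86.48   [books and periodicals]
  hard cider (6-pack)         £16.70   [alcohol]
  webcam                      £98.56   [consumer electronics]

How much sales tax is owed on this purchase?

£40.29

Bottle of rosé £13.08: alcohol → 9% → £1.1772
Bottle of gin (750 mL) £29.49: alcohol → 9% → £2.6541
Sparkling wine £21.05: alcohol → 9% → £1.8945
Bottle of merlot £13.45: alcohol → 9% → £1.2105
Graphic novel £12.91: books and periodicals → 7.25% → £0.935975
LED flashlight £15.99: general merchandise → 8% → £1.2792
Bookshelf £224.85: home furniture → 5% + 3.75% surcharge = 8.75% → £19.674375
Used textbook £86.48: books and periodicals → 7.25% → £6.2698
Hard cider (6-pack) £16.70: alcohol → 9% → £1.503
Webcam £98.56: consumer electronics → 3.75% → £3.696
Unrounded tax sum = £40.29465 → £40.29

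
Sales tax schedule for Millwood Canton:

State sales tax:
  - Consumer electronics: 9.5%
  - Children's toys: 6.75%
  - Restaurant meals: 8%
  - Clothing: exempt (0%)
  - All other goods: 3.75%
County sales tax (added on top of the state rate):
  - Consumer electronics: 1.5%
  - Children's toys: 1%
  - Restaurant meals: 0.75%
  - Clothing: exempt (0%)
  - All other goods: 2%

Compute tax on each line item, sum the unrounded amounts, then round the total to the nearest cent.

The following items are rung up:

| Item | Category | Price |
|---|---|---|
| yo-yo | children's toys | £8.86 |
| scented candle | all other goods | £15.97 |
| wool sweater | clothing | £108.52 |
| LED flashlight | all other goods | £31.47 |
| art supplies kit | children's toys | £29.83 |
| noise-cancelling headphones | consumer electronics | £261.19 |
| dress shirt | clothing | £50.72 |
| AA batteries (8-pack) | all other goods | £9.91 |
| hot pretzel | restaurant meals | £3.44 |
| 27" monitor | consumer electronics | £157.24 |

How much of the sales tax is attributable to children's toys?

£3.00

Yo-yo £8.86: children's toys → 6.75% + 1% county = 7.75% → £0.68665
Art supplies kit £29.83: children's toys → 6.75% + 1% county = 7.75% → £2.311825
Tax on children's toys: unrounded sum = £2.998475 → £3.00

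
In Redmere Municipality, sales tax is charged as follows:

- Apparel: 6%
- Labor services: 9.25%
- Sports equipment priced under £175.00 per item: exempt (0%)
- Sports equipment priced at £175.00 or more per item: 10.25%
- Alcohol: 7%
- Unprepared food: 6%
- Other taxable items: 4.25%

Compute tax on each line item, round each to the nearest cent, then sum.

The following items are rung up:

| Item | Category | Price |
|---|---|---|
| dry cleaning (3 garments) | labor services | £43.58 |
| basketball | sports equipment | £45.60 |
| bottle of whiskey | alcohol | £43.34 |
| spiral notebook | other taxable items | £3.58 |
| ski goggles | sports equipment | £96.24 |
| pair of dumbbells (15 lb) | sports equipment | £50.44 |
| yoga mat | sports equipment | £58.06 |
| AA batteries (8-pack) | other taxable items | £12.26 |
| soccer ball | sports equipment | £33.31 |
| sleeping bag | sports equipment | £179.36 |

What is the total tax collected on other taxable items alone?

£0.67

Spiral notebook £3.58: other taxable items → 4.25% → £0.15
AA batteries (8-pack) £12.26: other taxable items → 4.25% → £0.52
Tax on other taxable items = £0.15 + £0.52 = £0.67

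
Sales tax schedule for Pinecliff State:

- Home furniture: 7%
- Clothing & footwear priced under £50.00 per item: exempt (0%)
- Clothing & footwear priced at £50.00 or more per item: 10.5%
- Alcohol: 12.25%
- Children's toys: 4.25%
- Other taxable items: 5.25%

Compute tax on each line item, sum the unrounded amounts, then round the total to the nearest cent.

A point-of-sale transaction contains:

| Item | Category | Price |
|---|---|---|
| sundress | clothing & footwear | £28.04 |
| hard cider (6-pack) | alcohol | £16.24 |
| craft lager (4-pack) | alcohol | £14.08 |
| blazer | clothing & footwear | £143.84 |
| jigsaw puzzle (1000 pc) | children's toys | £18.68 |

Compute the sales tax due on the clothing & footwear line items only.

£15.10

Sundress £28.04: clothing & footwear, under £50.00 → 0% → £0.00
Blazer £143.84: clothing & footwear, £50.00 or more → 10.5% → £15.1032
Tax on clothing & footwear: unrounded sum = £15.1032 → £15.10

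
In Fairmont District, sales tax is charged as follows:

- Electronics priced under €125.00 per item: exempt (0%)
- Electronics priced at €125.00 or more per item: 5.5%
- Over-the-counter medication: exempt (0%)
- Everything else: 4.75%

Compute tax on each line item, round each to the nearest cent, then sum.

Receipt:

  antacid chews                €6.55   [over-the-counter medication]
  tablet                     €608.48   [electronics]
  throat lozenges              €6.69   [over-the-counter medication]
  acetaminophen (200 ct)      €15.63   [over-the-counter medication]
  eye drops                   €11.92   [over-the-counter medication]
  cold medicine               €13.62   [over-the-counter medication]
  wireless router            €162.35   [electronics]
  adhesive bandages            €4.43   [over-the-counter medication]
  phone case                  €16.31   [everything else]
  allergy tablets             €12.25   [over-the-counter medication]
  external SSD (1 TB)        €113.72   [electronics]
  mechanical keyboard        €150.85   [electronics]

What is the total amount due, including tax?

€1174.27

Antacid chews €6.55: over-the-counter medication → 0% → €0.00
Tablet €608.48: electronics, €125.00 or more → 5.5% → €33.47
Throat lozenges €6.69: over-the-counter medication → 0% → €0.00
Acetaminophen (200 ct) €15.63: over-the-counter medication → 0% → €0.00
Eye drops €11.92: over-the-counter medication → 0% → €0.00
Cold medicine €13.62: over-the-counter medication → 0% → €0.00
Wireless router €162.35: electronics, €125.00 or more → 5.5% → €8.93
Adhesive bandages €4.43: over-the-counter medication → 0% → €0.00
Phone case €16.31: everything else → 4.75% → €0.77
Allergy tablets €12.25: over-the-counter medication → 0% → €0.00
External SSD (1 TB) €113.72: electronics, under €125.00 → 0% → €0.00
Mechanical keyboard €150.85: electronics, €125.00 or more → 5.5% → €8.30
Subtotal = €1122.80; tax = €51.47; total due = €1174.27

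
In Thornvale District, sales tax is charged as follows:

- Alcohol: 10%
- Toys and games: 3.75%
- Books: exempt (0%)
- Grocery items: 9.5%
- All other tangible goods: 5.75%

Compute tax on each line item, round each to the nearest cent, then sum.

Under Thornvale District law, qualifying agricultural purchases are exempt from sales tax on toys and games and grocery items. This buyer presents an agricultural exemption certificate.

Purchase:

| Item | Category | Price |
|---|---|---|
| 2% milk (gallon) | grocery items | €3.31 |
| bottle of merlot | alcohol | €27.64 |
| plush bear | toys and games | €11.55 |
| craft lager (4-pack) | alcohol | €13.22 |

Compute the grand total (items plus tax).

2% milk (gallon) €3.31: grocery items, buyer-exempt → 0% → €0.00
Bottle of merlot €27.64: alcohol → 10% → €2.76
Plush bear €11.55: toys and games, buyer-exempt → 0% → €0.00
Craft lager (4-pack) €13.22: alcohol → 10% → €1.32
Subtotal = €55.72; tax = €4.08; total due = €59.80

€59.80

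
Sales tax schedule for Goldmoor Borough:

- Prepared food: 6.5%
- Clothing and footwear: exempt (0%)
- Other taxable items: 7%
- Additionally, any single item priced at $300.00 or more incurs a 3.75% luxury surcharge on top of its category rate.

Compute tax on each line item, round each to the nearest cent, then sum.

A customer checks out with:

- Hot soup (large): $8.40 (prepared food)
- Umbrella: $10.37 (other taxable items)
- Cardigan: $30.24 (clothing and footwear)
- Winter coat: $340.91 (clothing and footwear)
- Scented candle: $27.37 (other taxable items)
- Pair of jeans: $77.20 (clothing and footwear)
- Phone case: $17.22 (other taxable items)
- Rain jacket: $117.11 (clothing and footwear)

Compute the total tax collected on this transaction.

Hot soup (large) $8.40: prepared food → 6.5% → $0.55
Umbrella $10.37: other taxable items → 7% → $0.73
Cardigan $30.24: clothing and footwear → 0% → $0.00
Winter coat $340.91: clothing and footwear → 0% + 3.75% surcharge = 3.75% → $12.78
Scented candle $27.37: other taxable items → 7% → $1.92
Pair of jeans $77.20: clothing and footwear → 0% → $0.00
Phone case $17.22: other taxable items → 7% → $1.21
Rain jacket $117.11: clothing and footwear → 0% → $0.00
Total tax = $0.55 + $0.73 + $12.78 + $1.92 + $1.21 = $17.19

$17.19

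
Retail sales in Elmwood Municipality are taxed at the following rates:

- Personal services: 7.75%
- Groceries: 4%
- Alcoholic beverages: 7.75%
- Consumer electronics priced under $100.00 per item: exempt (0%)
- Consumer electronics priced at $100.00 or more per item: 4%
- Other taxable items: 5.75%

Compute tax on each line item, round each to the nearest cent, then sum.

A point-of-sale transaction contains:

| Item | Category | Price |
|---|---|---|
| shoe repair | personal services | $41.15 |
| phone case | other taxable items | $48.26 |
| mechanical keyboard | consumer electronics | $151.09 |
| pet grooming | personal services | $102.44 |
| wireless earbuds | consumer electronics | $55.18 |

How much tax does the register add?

$19.94

Shoe repair $41.15: personal services → 7.75% → $3.19
Phone case $48.26: other taxable items → 5.75% → $2.77
Mechanical keyboard $151.09: consumer electronics, $100.00 or more → 4% → $6.04
Pet grooming $102.44: personal services → 7.75% → $7.94
Wireless earbuds $55.18: consumer electronics, under $100.00 → 0% → $0.00
Total tax = $3.19 + $2.77 + $6.04 + $7.94 = $19.94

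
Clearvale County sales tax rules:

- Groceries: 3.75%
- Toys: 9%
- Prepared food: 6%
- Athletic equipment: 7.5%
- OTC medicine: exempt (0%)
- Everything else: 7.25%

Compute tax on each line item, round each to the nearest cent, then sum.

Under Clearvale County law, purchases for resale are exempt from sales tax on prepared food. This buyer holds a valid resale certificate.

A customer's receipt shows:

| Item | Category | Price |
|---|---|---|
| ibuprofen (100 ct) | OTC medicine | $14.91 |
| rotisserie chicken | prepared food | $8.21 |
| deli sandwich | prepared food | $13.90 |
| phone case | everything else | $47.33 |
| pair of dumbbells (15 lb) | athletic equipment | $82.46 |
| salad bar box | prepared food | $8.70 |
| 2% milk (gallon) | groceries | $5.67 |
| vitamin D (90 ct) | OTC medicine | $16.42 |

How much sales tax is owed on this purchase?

Ibuprofen (100 ct) $14.91: OTC medicine → 0% → $0.00
Rotisserie chicken $8.21: prepared food, buyer-exempt → 0% → $0.00
Deli sandwich $13.90: prepared food, buyer-exempt → 0% → $0.00
Phone case $47.33: everything else → 7.25% → $3.43
Pair of dumbbells (15 lb) $82.46: athletic equipment → 7.5% → $6.18
Salad bar box $8.70: prepared food, buyer-exempt → 0% → $0.00
2% milk (gallon) $5.67: groceries → 3.75% → $0.21
Vitamin D (90 ct) $16.42: OTC medicine → 0% → $0.00
Total tax = $3.43 + $6.18 + $0.21 = $9.82

$9.82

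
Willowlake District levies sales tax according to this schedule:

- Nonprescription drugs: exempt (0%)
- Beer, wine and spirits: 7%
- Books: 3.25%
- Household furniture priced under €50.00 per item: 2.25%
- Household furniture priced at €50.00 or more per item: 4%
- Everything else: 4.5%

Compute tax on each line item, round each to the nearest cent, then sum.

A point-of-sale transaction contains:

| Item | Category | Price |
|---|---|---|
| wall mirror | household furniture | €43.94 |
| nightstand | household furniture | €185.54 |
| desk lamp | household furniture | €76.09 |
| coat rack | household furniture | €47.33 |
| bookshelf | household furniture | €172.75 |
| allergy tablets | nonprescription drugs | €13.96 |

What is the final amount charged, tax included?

€559.03

Wall mirror €43.94: household furniture, under €50.00 → 2.25% → €0.99
Nightstand €185.54: household furniture, €50.00 or more → 4% → €7.42
Desk lamp €76.09: household furniture, €50.00 or more → 4% → €3.04
Coat rack €47.33: household furniture, under €50.00 → 2.25% → €1.06
Bookshelf €172.75: household furniture, €50.00 or more → 4% → €6.91
Allergy tablets €13.96: nonprescription drugs → 0% → €0.00
Subtotal = €539.61; tax = €19.42; total due = €559.03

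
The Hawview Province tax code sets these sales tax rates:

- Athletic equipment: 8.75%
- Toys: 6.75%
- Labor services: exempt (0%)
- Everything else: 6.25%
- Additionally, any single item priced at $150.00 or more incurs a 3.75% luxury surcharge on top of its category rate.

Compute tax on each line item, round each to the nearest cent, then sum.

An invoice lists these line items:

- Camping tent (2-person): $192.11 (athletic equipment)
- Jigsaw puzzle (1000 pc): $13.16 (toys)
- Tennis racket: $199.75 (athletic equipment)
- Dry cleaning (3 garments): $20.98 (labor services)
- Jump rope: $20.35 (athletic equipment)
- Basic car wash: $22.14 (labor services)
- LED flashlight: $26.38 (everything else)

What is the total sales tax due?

$53.30

Camping tent (2-person) $192.11: athletic equipment → 8.75% + 3.75% surcharge = 12.5% → $24.01
Jigsaw puzzle (1000 pc) $13.16: toys → 6.75% → $0.89
Tennis racket $199.75: athletic equipment → 8.75% + 3.75% surcharge = 12.5% → $24.97
Dry cleaning (3 garments) $20.98: labor services → 0% → $0.00
Jump rope $20.35: athletic equipment → 8.75% → $1.78
Basic car wash $22.14: labor services → 0% → $0.00
LED flashlight $26.38: everything else → 6.25% → $1.65
Total tax = $24.01 + $0.89 + $24.97 + $1.78 + $1.65 = $53.30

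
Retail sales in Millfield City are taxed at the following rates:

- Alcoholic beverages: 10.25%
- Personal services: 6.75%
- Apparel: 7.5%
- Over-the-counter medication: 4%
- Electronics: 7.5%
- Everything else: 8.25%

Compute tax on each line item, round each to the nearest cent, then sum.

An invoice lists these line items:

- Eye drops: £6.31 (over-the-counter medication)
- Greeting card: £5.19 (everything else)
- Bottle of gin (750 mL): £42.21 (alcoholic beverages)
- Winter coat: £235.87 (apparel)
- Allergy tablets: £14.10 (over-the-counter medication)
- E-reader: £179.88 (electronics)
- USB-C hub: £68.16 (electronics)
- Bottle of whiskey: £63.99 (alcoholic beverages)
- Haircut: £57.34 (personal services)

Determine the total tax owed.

Eye drops £6.31: over-the-counter medication → 4% → £0.25
Greeting card £5.19: everything else → 8.25% → £0.43
Bottle of gin (750 mL) £42.21: alcoholic beverages → 10.25% → £4.33
Winter coat £235.87: apparel → 7.5% → £17.69
Allergy tablets £14.10: over-the-counter medication → 4% → £0.56
E-reader £179.88: electronics → 7.5% → £13.49
USB-C hub £68.16: electronics → 7.5% → £5.11
Bottle of whiskey £63.99: alcoholic beverages → 10.25% → £6.56
Haircut £57.34: personal services → 6.75% → £3.87
Total tax = £0.25 + £0.43 + £4.33 + £17.69 + £0.56 + £13.49 + £5.11 + £6.56 + £3.87 = £52.29

£52.29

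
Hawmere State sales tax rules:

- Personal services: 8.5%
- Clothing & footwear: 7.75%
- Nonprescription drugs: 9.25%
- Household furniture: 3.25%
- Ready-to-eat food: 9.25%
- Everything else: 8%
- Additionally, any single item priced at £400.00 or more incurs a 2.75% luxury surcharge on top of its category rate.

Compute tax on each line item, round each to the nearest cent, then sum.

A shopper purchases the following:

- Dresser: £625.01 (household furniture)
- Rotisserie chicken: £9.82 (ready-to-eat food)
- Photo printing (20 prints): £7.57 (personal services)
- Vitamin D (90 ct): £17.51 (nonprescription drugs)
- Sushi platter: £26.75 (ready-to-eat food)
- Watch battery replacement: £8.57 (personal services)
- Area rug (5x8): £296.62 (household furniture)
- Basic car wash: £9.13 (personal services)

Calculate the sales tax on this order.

Dresser £625.01: household furniture → 3.25% + 2.75% surcharge = 6% → £37.50
Rotisserie chicken £9.82: ready-to-eat food → 9.25% → £0.91
Photo printing (20 prints) £7.57: personal services → 8.5% → £0.64
Vitamin D (90 ct) £17.51: nonprescription drugs → 9.25% → £1.62
Sushi platter £26.75: ready-to-eat food → 9.25% → £2.47
Watch battery replacement £8.57: personal services → 8.5% → £0.73
Area rug (5x8) £296.62: household furniture → 3.25% → £9.64
Basic car wash £9.13: personal services → 8.5% → £0.78
Total tax = £37.50 + £0.91 + £0.64 + £1.62 + £2.47 + £0.73 + £9.64 + £0.78 = £54.29

£54.29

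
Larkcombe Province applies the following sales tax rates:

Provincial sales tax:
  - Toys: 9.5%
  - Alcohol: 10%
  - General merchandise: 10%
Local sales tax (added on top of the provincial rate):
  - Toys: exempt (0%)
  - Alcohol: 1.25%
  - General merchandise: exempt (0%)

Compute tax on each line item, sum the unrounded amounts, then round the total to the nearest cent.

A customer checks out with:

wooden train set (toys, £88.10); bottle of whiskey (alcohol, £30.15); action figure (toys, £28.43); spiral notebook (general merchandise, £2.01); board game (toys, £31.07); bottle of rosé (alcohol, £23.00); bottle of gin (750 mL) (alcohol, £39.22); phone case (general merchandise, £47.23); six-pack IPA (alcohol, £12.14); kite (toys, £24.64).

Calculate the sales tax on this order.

£33.04

Wooden train set £88.10: toys → 9.5% + 0% local = 9.5% → £8.3695
Bottle of whiskey £30.15: alcohol → 10% + 1.25% local = 11.25% → £3.391875
Action figure £28.43: toys → 9.5% + 0% local = 9.5% → £2.70085
Spiral notebook £2.01: general merchandise → 10% + 0% local = 10% → £0.201
Board game £31.07: toys → 9.5% + 0% local = 9.5% → £2.95165
Bottle of rosé £23.00: alcohol → 10% + 1.25% local = 11.25% → £2.5875
Bottle of gin (750 mL) £39.22: alcohol → 10% + 1.25% local = 11.25% → £4.41225
Phone case £47.23: general merchandise → 10% + 0% local = 10% → £4.723
Six-pack IPA £12.14: alcohol → 10% + 1.25% local = 11.25% → £1.36575
Kite £24.64: toys → 9.5% + 0% local = 9.5% → £2.3408
Unrounded tax sum = £33.044175 → £33.04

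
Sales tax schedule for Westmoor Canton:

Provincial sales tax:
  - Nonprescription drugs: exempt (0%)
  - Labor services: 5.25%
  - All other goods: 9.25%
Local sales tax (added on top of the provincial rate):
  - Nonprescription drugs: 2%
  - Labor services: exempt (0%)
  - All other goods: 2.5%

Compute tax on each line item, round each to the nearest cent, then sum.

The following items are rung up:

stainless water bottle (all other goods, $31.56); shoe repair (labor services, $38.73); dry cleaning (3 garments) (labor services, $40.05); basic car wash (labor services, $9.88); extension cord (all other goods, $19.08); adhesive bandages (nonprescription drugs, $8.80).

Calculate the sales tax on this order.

Stainless water bottle $31.56: all other goods → 9.25% + 2.5% local = 11.75% → $3.71
Shoe repair $38.73: labor services → 5.25% + 0% local = 5.25% → $2.03
Dry cleaning (3 garments) $40.05: labor services → 5.25% + 0% local = 5.25% → $2.10
Basic car wash $9.88: labor services → 5.25% + 0% local = 5.25% → $0.52
Extension cord $19.08: all other goods → 9.25% + 2.5% local = 11.75% → $2.24
Adhesive bandages $8.80: nonprescription drugs → 0% + 2% local = 2% → $0.18
Total tax = $3.71 + $2.03 + $2.10 + $0.52 + $2.24 + $0.18 = $10.78

$10.78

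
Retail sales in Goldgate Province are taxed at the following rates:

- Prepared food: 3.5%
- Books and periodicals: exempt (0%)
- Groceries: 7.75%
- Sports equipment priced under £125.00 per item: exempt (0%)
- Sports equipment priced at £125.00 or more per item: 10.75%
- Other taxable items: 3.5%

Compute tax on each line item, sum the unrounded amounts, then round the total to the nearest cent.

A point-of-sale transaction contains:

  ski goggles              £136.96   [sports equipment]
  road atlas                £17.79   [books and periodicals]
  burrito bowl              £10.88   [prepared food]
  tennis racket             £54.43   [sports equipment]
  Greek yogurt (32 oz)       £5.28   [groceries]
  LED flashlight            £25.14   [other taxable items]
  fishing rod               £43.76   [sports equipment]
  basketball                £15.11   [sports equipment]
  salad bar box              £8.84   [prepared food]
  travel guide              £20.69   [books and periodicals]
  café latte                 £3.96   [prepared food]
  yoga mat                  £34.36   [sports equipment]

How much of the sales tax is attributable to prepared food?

Burrito bowl £10.88: prepared food → 3.5% → £0.3808
Salad bar box £8.84: prepared food → 3.5% → £0.3094
Café latte £3.96: prepared food → 3.5% → £0.1386
Tax on prepared food: unrounded sum = £0.8288 → £0.83

£0.83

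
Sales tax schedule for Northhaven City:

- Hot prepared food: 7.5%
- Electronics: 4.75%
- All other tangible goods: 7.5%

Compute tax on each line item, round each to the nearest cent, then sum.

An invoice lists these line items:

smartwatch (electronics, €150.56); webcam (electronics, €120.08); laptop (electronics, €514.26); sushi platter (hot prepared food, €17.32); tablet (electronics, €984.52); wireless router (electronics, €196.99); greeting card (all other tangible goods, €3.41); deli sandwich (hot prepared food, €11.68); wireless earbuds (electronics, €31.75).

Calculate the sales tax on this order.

Smartwatch €150.56: electronics → 4.75% → €7.15
Webcam €120.08: electronics → 4.75% → €5.70
Laptop €514.26: electronics → 4.75% → €24.43
Sushi platter €17.32: hot prepared food → 7.5% → €1.30
Tablet €984.52: electronics → 4.75% → €46.76
Wireless router €196.99: electronics → 4.75% → €9.36
Greeting card €3.41: all other tangible goods → 7.5% → €0.26
Deli sandwich €11.68: hot prepared food → 7.5% → €0.88
Wireless earbuds €31.75: electronics → 4.75% → €1.51
Total tax = €7.15 + €5.70 + €24.43 + €1.30 + €46.76 + €9.36 + €0.26 + €0.88 + €1.51 = €97.35

€97.35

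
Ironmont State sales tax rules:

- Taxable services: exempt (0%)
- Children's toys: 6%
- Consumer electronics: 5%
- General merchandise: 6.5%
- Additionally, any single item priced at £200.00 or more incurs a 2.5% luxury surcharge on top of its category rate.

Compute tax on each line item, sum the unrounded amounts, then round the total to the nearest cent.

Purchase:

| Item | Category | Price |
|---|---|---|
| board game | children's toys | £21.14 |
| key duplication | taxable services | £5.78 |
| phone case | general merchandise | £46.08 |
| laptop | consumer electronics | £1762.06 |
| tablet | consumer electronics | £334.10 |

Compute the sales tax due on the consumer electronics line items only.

Laptop £1762.06: consumer electronics → 5% + 2.5% surcharge = 7.5% → £132.1545
Tablet £334.10: consumer electronics → 5% + 2.5% surcharge = 7.5% → £25.0575
Tax on consumer electronics: unrounded sum = £157.212 → £157.21

£157.21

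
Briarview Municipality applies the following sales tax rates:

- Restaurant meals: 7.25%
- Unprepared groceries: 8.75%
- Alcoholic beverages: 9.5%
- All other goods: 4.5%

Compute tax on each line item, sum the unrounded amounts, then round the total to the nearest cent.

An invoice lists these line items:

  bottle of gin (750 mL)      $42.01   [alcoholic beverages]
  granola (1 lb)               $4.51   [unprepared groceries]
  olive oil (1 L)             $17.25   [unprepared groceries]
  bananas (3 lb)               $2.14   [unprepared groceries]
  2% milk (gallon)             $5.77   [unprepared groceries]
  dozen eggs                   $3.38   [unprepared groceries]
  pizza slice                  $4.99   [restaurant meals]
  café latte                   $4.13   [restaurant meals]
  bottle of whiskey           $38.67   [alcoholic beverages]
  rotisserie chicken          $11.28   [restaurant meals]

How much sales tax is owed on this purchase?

Bottle of gin (750 mL) $42.01: alcoholic beverages → 9.5% → $3.99095
Granola (1 lb) $4.51: unprepared groceries → 8.75% → $0.394625
Olive oil (1 L) $17.25: unprepared groceries → 8.75% → $1.509375
Bananas (3 lb) $2.14: unprepared groceries → 8.75% → $0.18725
2% milk (gallon) $5.77: unprepared groceries → 8.75% → $0.504875
Dozen eggs $3.38: unprepared groceries → 8.75% → $0.29575
Pizza slice $4.99: restaurant meals → 7.25% → $0.361775
Café latte $4.13: restaurant meals → 7.25% → $0.299425
Bottle of whiskey $38.67: alcoholic beverages → 9.5% → $3.67365
Rotisserie chicken $11.28: restaurant meals → 7.25% → $0.8178
Unrounded tax sum = $12.035475 → $12.04

$12.04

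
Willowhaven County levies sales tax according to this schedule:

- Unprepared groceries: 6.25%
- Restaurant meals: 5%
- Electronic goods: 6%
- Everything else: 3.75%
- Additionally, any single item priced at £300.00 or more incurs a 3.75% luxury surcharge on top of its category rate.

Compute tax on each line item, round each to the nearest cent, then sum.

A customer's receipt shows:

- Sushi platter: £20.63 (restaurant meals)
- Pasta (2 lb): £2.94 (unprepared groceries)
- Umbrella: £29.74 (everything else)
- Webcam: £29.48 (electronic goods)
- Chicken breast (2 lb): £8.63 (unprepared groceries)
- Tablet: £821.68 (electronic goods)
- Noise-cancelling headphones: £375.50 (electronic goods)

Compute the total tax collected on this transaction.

Sushi platter £20.63: restaurant meals → 5% → £1.03
Pasta (2 lb) £2.94: unprepared groceries → 6.25% → £0.18
Umbrella £29.74: everything else → 3.75% → £1.12
Webcam £29.48: electronic goods → 6% → £1.77
Chicken breast (2 lb) £8.63: unprepared groceries → 6.25% → £0.54
Tablet £821.68: electronic goods → 6% + 3.75% surcharge = 9.75% → £80.11
Noise-cancelling headphones £375.50: electronic goods → 6% + 3.75% surcharge = 9.75% → £36.61
Total tax = £1.03 + £0.18 + £1.12 + £1.77 + £0.54 + £80.11 + £36.61 = £121.36

£121.36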